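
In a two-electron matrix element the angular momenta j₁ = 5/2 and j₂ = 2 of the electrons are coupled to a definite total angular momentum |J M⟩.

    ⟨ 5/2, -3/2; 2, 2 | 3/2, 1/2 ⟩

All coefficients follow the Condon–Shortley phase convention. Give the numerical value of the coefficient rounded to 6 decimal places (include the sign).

-0.552052  (= −√(32/105))

triangle: 3!*2!*1!/7! = 12/5040
(j±m)!: 1!*4!*4!*0!*2!*1! = 1152
prefactor² = (2J+1)*Δ*N² = 384/35
  k=3: −1/(3!*0!*1!*1!*1!*0!) = -1/6
Σ = -1/6  ⇒  CG² = 384/35*(-1/6)² = 32/105
CG = −√(32/105) = -0.552052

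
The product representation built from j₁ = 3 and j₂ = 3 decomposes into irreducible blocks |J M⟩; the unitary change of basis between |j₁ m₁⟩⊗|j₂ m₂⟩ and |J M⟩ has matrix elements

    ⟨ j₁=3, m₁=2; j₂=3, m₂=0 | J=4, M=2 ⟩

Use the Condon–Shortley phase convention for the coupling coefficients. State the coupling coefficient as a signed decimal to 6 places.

+0.139573

j₁+j₂−J=2  J+j₁−j₂=4  J−j₁+j₂=4  j₁+j₂+J+1=11
(j₁±m₁, j₂±m₂, J±M) = (5,1,3,3,6,2)
P² = 124416/77
sum k=0..1:
  [0] +1/72 = 1/72
  [1] −1/96 = -1/96
S = 1/288
C² = P²·S² = 3/154 ; C = +0.139573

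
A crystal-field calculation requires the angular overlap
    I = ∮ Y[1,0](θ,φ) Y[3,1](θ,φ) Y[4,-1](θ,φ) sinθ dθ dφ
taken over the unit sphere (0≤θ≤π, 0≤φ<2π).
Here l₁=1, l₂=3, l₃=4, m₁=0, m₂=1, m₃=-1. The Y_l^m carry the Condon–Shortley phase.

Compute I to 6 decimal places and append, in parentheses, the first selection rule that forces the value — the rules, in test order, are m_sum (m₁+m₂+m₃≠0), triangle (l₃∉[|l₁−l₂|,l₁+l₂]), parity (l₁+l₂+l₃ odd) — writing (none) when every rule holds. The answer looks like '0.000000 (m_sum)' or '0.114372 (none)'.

-0.238414 (none)

Rules hold: Σm=0, L=8 even, 2≤4≤4.
N = 3·7·9 = 189
Δ = 0!·2!·6!/9! = 1/252
Racah Σ t=0..0: t=0:+1/36 = 1/36
⇒ 3j(1 3 4; 0 0 0)² = 4/63, sgn +1
Racah Σ t=0..0: t=0:+1/48 = 1/48
⇒ 3j(1 3 4; 0 1 -1)² = 5/84, sgn -1
4πI² = N·(3j₀)²·(3jₘ)² = 5/7
I = -1·√(0.714286/4π) = -0.23841361
No selection rule forces the value: the integral is nonzero (none).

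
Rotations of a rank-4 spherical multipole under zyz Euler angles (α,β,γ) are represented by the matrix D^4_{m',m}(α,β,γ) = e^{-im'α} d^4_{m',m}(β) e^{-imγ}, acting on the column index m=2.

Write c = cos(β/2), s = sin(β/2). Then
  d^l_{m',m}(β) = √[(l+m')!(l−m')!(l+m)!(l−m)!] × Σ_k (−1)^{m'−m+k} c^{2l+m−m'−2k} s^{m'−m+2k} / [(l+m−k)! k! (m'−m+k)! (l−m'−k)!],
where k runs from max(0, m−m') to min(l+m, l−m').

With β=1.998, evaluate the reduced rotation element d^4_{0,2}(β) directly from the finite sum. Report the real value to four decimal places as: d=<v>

d^4_{0,2}(β=1.9980) via the finite sum:
Half-angle: c=0.541144, s=0.840930. N=√(24·24·720·2)=910.735966
Admissible k: 2..4 (factorial args all ≥0)
  k=2: (−1)^0·910.7360/(96)·0.5411^6·0.8409^2 = +0.168467
  k=3: (−1)^1·910.7360/(36)·0.5411^4·0.8409^4 = -1.084875
  k=4: (−1)^2·910.7360/(96)·0.5411^2·0.8409^6 = +0.982440
d^4_{0,2}(1.9980) = +0.168467 -1.084875 +0.982440 = +0.066032

d=0.0660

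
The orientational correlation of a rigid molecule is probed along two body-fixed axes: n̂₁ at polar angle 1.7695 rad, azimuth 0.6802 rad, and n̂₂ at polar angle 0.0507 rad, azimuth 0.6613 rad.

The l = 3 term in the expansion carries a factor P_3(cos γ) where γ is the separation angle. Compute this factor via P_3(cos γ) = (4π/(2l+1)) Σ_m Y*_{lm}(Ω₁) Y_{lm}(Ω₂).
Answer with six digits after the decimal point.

Term-by-term m-sum for l=3 (normalisation 4π/7 = 1.795196):
  term(m=-3) = +0.000021+0.000001i   from Y*(Ω₁)=-0.177950+0.350489i, Y(Ω₂)=-0.000022-0.000050i
  term(m=-2) = -0.000508-0.000019i   from Y*(Ω₁)=-0.040491-0.189602i, Y(Ω₂)=+0.000644-0.002541i
  term(m=-1) = -0.016655-0.000315i   from Y*(Ω₁)=-0.198322-0.160441i, Y(Ω₂)=+0.051536-0.040105i
  term(m=+0) = +0.153040+0.000000i   from Y*(Ω₁)=+0.206641-0.000000i, Y(Ω₂)=+0.740608+0.000000i
  term(m=+1) = -0.016655+0.000315i   from Y*(Ω₁)=+0.198322-0.160441i, Y(Ω₂)=-0.051536-0.040105i
  term(m=+2) = -0.000508+0.000019i   from Y*(Ω₁)=-0.040491+0.189602i, Y(Ω₂)=+0.000644+0.002541i
  term(m=+3) = +0.000021-0.000001i   from Y*(Ω₁)=+0.177950+0.350489i, Y(Ω₂)=+0.000022-0.000050i
Total Σ_m = +0.118756+0.000000i. Multiply by 1.795196: +0.213191+0.000000i. P_3(cos γ) = 0.213191

0.213191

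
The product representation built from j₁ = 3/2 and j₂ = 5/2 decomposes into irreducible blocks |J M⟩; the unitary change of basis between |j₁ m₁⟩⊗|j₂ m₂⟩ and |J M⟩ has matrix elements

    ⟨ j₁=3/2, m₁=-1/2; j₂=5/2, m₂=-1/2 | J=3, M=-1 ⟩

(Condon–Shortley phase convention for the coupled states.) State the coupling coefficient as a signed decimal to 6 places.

-0.129099

j₁+j₂−J=1  J+j₁−j₂=2  J−j₁+j₂=4  j₁+j₂+J+1=8
(j₁±m₁, j₂±m₂, J±M) = (1,2,2,3,2,4)
P² = 48/5
sum k=0..1:
  [0] +1/8 = 1/8
  [1] −1/6 = -1/6
S = -1/24
C² = P²·S² = 1/60 ; C = -0.129099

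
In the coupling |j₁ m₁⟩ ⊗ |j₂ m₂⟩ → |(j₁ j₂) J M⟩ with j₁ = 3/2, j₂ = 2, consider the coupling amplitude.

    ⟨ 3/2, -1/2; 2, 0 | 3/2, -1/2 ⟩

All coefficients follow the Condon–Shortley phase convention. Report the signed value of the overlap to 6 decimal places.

−√(1/5) ≈ -0.447214

j₁+j₂−J=2  J+j₁−j₂=1  J−j₁+j₂=2  j₁+j₂+J+1=6
(j₁±m₁, j₂±m₂, J±M) = (1,2,2,2,1,2)
P² = 16/45
sum k=1..2:
  [1] −1/1 = -1
  [2] +1/4 = 1/4
S = -3/4
C² = P²·S² = 1/5 ; C = -0.447214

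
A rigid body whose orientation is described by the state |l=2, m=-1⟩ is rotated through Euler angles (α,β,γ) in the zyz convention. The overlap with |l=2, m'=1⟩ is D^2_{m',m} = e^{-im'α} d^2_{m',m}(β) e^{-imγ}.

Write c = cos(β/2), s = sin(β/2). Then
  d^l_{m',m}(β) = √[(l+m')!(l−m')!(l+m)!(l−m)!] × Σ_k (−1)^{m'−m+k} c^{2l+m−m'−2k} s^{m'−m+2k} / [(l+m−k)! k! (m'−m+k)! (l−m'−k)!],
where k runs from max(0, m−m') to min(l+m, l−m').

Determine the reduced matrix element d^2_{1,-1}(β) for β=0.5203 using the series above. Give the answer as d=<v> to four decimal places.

d^2_{1,-1}(β=0.5203) via the finite sum:
With c≡cos(β/2)=0.966351 and s≡sin(β/2)=0.257226, N=[6·1·1·6]^{1/2}=6.000000
The bounds max(0,m−m')=0 and min(l+m,l−m')=1 give 2 terms
  k=0: (−1)^2·6.0000/(2)·0.9664^2·0.2572^2 = +0.185361
  k=1: (−1)^3·6.0000/(6)·0.9664^0·0.2572^4 = -0.004378
d^2_{1,-1}(0.5203) = +0.185361 -0.004378 = +0.180984

d=0.1810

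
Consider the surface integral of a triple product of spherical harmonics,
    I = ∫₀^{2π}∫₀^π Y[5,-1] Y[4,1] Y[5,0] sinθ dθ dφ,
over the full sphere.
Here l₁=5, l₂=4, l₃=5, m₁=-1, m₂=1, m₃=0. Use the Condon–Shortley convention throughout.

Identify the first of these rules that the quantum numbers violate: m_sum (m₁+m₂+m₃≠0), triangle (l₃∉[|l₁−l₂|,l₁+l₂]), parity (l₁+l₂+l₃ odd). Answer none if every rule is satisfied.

azimuthal sum: -1 + 1 + 0 = 0  ✓
1 ≤ 5 ≤ 9 (triangle on l)  ✓
L = 5 + 4 + 5 = 14 (even)  ✓

none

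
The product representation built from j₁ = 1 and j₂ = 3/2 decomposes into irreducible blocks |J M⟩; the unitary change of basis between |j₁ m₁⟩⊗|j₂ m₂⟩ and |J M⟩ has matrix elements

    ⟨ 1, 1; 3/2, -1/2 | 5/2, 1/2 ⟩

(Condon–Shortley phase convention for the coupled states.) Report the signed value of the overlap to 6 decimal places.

+√(3/10) ≈ +0.547723

triangle: 0!*2!*3!/6! = 12/720
(j±m)!: 2!*0!*1!*2!*3!*2! = 48
prefactor² = (2J+1)*Δ*N² = 24/5
  k=0: +1/(0!*0!*0!*1!*2!*2!) = 1/4
Σ = 1/4  ⇒  CG² = 24/5*(1/4)² = 3/10
CG = +√(3/10) = +0.547723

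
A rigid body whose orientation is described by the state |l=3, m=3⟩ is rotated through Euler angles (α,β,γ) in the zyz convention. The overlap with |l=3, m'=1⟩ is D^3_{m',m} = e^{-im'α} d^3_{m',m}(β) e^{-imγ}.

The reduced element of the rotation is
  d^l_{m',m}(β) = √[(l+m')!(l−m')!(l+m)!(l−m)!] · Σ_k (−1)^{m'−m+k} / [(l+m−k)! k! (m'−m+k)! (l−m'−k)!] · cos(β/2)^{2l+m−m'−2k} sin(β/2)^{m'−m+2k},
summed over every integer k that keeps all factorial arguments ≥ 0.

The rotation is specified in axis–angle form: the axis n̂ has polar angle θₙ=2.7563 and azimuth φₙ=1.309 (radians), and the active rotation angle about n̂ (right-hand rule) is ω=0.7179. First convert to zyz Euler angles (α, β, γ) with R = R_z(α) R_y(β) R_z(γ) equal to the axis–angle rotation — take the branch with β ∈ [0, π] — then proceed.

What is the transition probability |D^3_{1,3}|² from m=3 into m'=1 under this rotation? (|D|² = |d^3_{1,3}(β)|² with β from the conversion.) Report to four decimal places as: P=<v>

Axis–angle → zyz. n̂ = (sinθₙcosφₙ, sinθₙsinφₙ, cosθₙ) = (+0.097271, +0.363025, -0.926688), ω = 0.7179.
R = I cosω + sinω [n̂]ₓ + (1−cosω) n̂n̂ᵀ gives
  R = [+0.755524, +0.618295, +0.216552; -0.600864, +0.785715, -0.147015; -0.261047, -0.019045, +0.965138]
β = atan2(√(R₁₃²+R₂₃²), R₃₃) = 0.264825; α = atan2(R₂₃, R₁₃) mod 2π = 5.686767; γ = atan2(R₃₂, −R₃₁) mod 2π = 6.210359
First d^3_{1,3}(β=0.2648), then the phase factors e^{-i(1)α} and e^{-i(3)γ}:
Half-angle: c=0.991246, s=0.132026. N=√(24·2·720·1)=185.903201
k∈{2} keeps every argument non-negative
  k=2: (−1)^0·185.9032/(48)·0.9912^4·0.1320^2 = +0.065176
d^3_{1,3}(0.2648) = +0.065176
|D^3_{1,3}|² = |d^3_{1,3}(β)|² = (+0.065176)² = 0.004248 (the z-rotation phases have unit modulus)

P=0.0042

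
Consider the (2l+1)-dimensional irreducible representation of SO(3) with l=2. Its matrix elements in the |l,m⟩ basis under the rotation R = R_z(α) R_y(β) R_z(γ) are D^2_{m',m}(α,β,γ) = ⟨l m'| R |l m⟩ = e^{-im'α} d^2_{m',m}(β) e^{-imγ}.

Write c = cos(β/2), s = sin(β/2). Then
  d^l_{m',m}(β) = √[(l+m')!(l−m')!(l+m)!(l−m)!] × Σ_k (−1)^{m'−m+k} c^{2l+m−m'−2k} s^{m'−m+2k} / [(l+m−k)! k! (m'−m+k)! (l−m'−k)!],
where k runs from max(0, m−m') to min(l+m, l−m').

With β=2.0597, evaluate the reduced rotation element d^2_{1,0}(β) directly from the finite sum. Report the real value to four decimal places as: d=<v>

d^2_{1,0}(β=2.0597) via the finite sum:
With c≡cos(β/2)=0.514947 and s≡sin(β/2)=0.857222, N=[6·1·2·2]^{1/2}=4.898979
Admissible k: 0..1 (factorial args all ≥0)
  k=0: (−1)^1·4.8990/(2)·0.5149^3·0.8572^1 = -0.286720
  k=1: (−1)^2·4.8990/(2)·0.5149^1·0.8572^3 = +0.794544
d^2_{1,0}(2.0597) = -0.286720 +0.794544 = +0.507825

d=0.5078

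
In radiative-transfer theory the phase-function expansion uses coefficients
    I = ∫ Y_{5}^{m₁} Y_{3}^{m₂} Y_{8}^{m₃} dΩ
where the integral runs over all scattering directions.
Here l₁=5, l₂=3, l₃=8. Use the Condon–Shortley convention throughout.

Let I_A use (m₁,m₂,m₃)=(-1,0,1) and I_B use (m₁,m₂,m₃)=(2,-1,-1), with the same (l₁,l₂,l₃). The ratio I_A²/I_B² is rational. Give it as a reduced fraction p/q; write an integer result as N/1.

l's match ⇒ only the (l;m) 3-j factors differ between A and B.
A: triangle coeff Δ(5,3,8) = 1/136136; Σ_t [0,0]: t=0:+1/622080 = 1/622080; (3j)²=105/4862 [(5 3 8; -1 0 1)], sign=-1
B: triangle coeff Δ(5,3,8) = 1/136136; Σ_t [0,0]: t=0:+1/1451520 = 1/1451520; (3j)²=45/4862 [(5 3 8; 2 -1 -1)], sign=-1
I_A²/I_B² = (105/4862)/(45/4862) = 7/3

7/3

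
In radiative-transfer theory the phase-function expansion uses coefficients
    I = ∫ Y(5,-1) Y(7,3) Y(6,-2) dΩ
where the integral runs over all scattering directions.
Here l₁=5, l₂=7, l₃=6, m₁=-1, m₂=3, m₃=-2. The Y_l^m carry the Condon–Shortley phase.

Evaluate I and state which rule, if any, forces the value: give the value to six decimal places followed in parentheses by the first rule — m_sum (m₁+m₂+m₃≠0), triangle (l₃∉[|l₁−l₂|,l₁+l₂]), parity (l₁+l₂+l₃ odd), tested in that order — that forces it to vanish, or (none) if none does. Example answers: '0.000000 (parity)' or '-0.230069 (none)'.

Checks pass: Σm=0; 18 even; l₃=6∈[2,12].
(2·5+1)(2·7+1)(2·6+1) = 2145
Δ: 6! 4! 8! / 19! → 1/174594420
sum: t=1:−1/4147200 t=2:+1/207360 t=3:−1/82944 t=4:+1/207360 t=5:−1/4147200 = -1/345600
3j²(5 7 6; 0 0 0) = Δ·Π!·Σ² = 420/46189  (sign -1)
sum: t=2:+1/46448640 t=3:−1/1088640 t=4:+1/276480 t=5:−1/518400 t=6:+1/9953280 = 23/25804800
3j²(5 7 6; -1 3 -2) = Δ·Π!·Σ² = 42849/6466460  (sign +1)
combine: 4πI² = 2145·420/46189·42849/6466460 = 1928205/14919047
take √, sign -1: I = -0.10141475
No selection rule forces the value: the integral is nonzero (none).

-0.101415 (none)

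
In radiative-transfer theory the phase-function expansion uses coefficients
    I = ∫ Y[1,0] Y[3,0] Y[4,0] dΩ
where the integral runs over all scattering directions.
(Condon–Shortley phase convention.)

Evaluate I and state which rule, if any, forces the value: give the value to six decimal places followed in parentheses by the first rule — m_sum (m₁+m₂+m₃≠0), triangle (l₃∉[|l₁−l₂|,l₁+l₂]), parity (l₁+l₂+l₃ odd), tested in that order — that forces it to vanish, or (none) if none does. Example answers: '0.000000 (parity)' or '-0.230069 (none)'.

0.246233 (none)

Rules hold: Σm=0, L=8 even, 2≤4≤4.
N = 3·7·9 = 189
Δ = 0!·2!·6!/9! = 1/252
Racah Σ t=0..0: t=0:+1/36 = 1/36
⇒ 3j(1 3 4; 0 0 0)² = 4/63, sgn +1
(m-triple is (0,0,0) — same symbol as above.)
4πI² = N·(3j₀)²·(3jₘ)² = 16/21
I = +1·√(0.761905/4π) = 0.24623252
No selection rule forces the value: the integral is nonzero (none).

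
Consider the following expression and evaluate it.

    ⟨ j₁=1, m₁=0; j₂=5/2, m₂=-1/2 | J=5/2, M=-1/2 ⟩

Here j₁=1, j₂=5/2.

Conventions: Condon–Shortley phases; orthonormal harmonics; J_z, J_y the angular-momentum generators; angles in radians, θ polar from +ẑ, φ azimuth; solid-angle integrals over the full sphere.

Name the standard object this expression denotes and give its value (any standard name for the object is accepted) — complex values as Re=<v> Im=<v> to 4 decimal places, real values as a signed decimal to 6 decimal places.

Clebsch–Gordan coefficient, +√(1/35) ≈ +0.169031

This is a Clebsch–Gordan (vector-coupling) coefficient.
j₁+j₂−J=1  J+j₁−j₂=1  J−j₁+j₂=4  j₁+j₂+J+1=7
(j₁±m₁, j₂±m₂, J±M) = (1,1,2,3,2,3)
P² = 144/35
sum k=0..1:
  [0] +1/4 = 1/4
  [1] −1/6 = -1/6
S = 1/12
C² = P²·S² = 1/35 ; C = +0.169031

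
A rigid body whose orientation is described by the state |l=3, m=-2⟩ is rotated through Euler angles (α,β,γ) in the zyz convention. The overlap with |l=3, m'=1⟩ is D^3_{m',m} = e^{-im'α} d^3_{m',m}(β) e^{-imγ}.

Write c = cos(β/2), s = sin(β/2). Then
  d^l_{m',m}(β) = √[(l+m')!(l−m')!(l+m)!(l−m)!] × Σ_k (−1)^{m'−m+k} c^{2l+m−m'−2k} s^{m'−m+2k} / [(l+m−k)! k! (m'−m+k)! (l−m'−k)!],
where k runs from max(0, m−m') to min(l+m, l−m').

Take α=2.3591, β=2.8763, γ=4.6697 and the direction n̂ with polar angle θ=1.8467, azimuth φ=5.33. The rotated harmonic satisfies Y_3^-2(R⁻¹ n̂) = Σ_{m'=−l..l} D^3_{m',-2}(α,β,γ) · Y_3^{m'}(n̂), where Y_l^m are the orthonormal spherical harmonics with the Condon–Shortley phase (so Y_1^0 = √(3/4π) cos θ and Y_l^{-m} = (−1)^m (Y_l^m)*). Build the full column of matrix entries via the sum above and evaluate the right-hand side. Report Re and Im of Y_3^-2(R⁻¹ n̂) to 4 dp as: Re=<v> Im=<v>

Re=-0.0134 Im=0.0059

Need the full column D^3_{m',-2} for m'=−3..3 at α=2.3591, β=2.8763, γ=4.6697.
cos(β/2)=0.132258, sin(β/2)=0.991215
d^3_{-3,-2}: single k=1 term ⇒ +0.000098;  D = -0.000075-0.000064i
d^3_{-2,-2}: k∈[0..1] ⇒ +0.000005 -0.001503 = -0.001498;  D = -0.000119-0.001493i
d^3_{-1,-2}: k∈[0..1] ⇒ -0.000127 +0.014249 = +0.014123;  D = +0.009130-0.010775i
d^3_{0,-2}: k∈[0..1] ⇒ +0.001647 -0.092486 = -0.090839;  D = +0.090508-0.007746i
d^3_{1,-2}: k∈[0..1] ⇒ -0.014249 +0.400185 = +0.385936;  D = +0.295896+0.247774i
d^3_{2,-2}: k∈[0..1] ⇒ +0.084427 -0.948436 = -0.864009;  D = +0.078679+0.860419i
d^3_{3,-2}: single k=0 term ⇒ -0.309982;  D = +0.197627-0.238815i
Y_3^{m'}(θ=1.8467,φ=5.33) and Σ D·Y over m':
  (-0.0001-0.0001i)·(-0.3570+0.1034i)  (-0.0001-0.0015i)·(+0.0849-0.2434i)  (+0.0091-0.0108i)·(-0.1133-0.1594i)  (+0.0905-0.0077i)·(+0.2673+0.0000i)  (+0.2959+0.2478i)·(+0.1133-0.1594i)  (+0.0787+0.8604i)·(+0.0849+0.2434i)  (+0.1976-0.2388i)·(+0.3570+0.1034i)
Y_3^-2(R⁻¹ n̂) = -0.013357+0.005865i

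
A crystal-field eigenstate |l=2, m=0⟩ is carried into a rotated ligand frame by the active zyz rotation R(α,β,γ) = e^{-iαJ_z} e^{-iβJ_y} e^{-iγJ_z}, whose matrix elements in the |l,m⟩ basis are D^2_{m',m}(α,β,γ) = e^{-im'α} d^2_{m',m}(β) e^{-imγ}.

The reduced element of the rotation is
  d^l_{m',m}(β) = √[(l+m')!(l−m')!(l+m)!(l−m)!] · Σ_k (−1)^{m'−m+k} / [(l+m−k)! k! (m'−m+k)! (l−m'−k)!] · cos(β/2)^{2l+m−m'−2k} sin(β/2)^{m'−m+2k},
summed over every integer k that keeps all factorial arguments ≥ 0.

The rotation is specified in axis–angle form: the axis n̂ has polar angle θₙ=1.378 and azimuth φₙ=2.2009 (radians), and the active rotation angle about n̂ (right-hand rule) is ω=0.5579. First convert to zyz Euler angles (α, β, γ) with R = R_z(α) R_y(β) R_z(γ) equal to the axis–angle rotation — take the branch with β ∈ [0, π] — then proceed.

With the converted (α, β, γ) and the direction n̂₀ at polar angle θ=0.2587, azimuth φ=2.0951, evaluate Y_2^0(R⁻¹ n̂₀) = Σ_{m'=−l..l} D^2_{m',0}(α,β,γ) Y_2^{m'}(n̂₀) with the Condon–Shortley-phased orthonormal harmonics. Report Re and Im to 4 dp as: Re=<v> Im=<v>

Axis–angle → zyz. n̂ = (sinθₙcosφₙ, sinθₙsinφₙ, cosθₙ) = (-0.578311, +0.792997, +0.191604), ω = 0.5579.
R = I cosω + sinω [n̂]ₓ + (1−cosω) n̂n̂ᵀ gives
  R = [+0.899081, -0.170974, +0.403015; +0.031898, +0.943721, +0.329201; -0.436619, -0.283122, +0.853935]
β = atan2(√(R₁₃²+R₂₃²), R₃₃) = 0.547295; α = atan2(R₂₃, R₁₃) mod 2π = 0.684928; γ = atan2(R₃₂, −R₃₁) mod 2π = 5.707905
Need the full column D^2_{m',0} for m'=−2..2 at α=0.6849, β=0.5473, γ=5.7079.
cos(β/2)=0.962792, sin(β/2)=0.270245
d^2_{-2,0}: single k=2 term ⇒ +0.165827;  D = +0.033098+0.162490i
d^2_{-1,0}: k∈[1..2] ⇒ +0.590786 -0.046546 = +0.544240;  D = +0.421495+0.344295i
d^2_{0,0}: k∈[0..2] ⇒ +0.859269 -0.270794 +0.005334 = +0.593809;  D = +0.593809+0.000000i
d^2_{1,0}: k∈[0..1] ⇒ -0.590786 +0.046546 = -0.544240;  D = -0.421495+0.344295i
d^2_{2,0}: single k=0 term ⇒ +0.165827;  D = +0.033098-0.162490i
Y_2^{m'}(θ=0.2587,φ=2.0951) and Σ D·Y over m':
  (+0.0331+0.1625i)·(-0.0126+0.0219i)  (+0.4215+0.3443i)·(-0.0956-0.1654i)  (+0.5938+0.0000i)·(+0.5689+0.0000i)  (-0.4215+0.3443i)·(+0.0956-0.1654i)  (+0.0331-0.1625i)·(-0.0126-0.0219i)
Y_2^0(R⁻¹ n̂) = +0.363099-0.000000i

Re=0.3631 Im=0.0000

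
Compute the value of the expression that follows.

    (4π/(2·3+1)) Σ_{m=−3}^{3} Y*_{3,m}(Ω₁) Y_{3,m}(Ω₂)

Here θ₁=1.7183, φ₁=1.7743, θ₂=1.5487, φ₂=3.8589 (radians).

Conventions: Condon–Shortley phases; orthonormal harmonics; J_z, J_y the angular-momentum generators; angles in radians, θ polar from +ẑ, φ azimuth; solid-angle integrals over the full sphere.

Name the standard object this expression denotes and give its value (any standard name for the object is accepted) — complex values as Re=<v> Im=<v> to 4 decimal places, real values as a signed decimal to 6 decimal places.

Legendre polynomial (addition theorem), +0.441091

This sum is the spherical-harmonic addition theorem: it equals the Legendre polynomial P_l(cos γ) of the angle γ between the two directions.
Summing Y*_{l m}(θ₁,φ₁)·Y_{l m}(θ₂,φ₂) over m ∈ [−3, 3]; prefactor 4π/(2·3+1) = 1.795196:
  m=-3: (0.231481, -0.330838) × (0.228874, 0.348479) = (0.168270, 0.004946)  (running Σ = (0.168270, 0.004946))
  m=-2: (0.134951, 0.058175) × (0.003064, -0.022360) = (0.001714, -0.002839)  (running Σ = (0.169985, 0.002107))
  m=-1: (0.057629, -0.279262) × (0.242888, -0.211875) = (-0.045171, -0.080039)  (running Σ = (0.124813, -0.077933))
  m=0: (0.158613, -0.000000) × (-0.024715, 0.000000) = (-0.003920, 0.000000)  (running Σ = (0.120893, -0.077933))
  m=1: (-0.057629, -0.279262) × (-0.242888, -0.211875) = (-0.045171, 0.080039)  (running Σ = (0.075722, 0.002107))
  m=2: (0.134951, -0.058175) × (0.003064, 0.022360) = (0.001714, 0.002839)  (running Σ = (0.077436, 0.004946))
  m=3: (-0.231481, -0.330838) × (-0.228874, 0.348479) = (0.168270, -0.004946)  (running Σ = (0.245706, 0.000000))
Σ over m = (0.245706, 0.000000); ×(4π/7) → (0.441091, 0.000000). Real part: 0.441091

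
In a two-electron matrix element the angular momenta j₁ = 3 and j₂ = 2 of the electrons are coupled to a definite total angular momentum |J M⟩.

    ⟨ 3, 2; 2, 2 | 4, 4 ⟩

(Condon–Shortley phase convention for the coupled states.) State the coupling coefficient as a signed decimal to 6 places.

-0.632456  (= −√(2/5))

j₁+j₂−J=1  J+j₁−j₂=5  J−j₁+j₂=3  j₁+j₂+J+1=10
(j₁±m₁, j₂±m₂, J±M) = (5,1,4,0,8,0)
P² = 207360
sum k=1..1:
  [1] −1/720 = -1/720
S = -1/720
C² = P²·S² = 2/5 ; C = -0.632456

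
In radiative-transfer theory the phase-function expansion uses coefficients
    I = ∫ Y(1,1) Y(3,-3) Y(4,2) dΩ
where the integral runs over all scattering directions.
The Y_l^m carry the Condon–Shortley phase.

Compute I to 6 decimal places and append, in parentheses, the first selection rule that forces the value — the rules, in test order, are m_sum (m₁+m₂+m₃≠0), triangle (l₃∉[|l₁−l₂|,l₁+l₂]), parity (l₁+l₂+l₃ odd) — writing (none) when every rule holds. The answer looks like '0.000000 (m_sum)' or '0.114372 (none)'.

Rules hold: Σm=0, L=8 even, 2≤4≤4.
N = 3·7·9 = 189
Δ = 0!·2!·6!/9! = 1/252
Racah Σ t=0..0: t=0:+1/36 = 1/36
⇒ 3j(1 3 4; 0 0 0)² = 4/63, sgn +1
Racah Σ t=0..0: t=0:+1/1440 = 1/1440
⇒ 3j(1 3 4; 1 -3 2)² = 1/252, sgn +1
4πI² = N·(3j₀)²·(3jₘ)² = 1/21
I = +1·√(0.047619/4π) = 0.06155813
No selection rule forces the value: the integral is nonzero (none).

0.061558 (none)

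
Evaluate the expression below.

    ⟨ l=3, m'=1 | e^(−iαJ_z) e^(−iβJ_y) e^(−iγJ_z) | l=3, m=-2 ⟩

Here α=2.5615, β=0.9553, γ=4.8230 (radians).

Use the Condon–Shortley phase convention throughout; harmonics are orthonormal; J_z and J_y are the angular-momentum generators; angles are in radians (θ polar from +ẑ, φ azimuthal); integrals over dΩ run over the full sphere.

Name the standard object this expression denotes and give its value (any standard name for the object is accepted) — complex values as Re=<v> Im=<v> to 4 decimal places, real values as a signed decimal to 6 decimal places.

This is a Wigner D-matrix element — the rotation-matrix element ⟨l m'| R(α,β,γ) |l m⟩ in the angular-momentum basis.
D^3_{1,-2}(2.5615,0.9553,4.8230) = e^{-i·1·2.5615}·d^3_{1,-2}(0.9553)·e^{-i·-2·4.8230}. Compute d first:
c=cos(0.955300/2)=0.888078, s=sin(0.955300/2)=0.459693; N=√[24·2·1·120]=75.894664
k: max(0,(-2)−(1))=0 … min(3+(-2),3−(1))=1
  k=0: (−1)^3·75.8947/(12)·0.8881^3·0.4597^3 = -0.430316
  k=1: (−1)^4·75.8947/(24)·0.8881^1·0.4597^5 = +0.057649
d^3_{1,-2}(0.9553) = -0.430316 +0.057649 = -0.372667
D = (-0.836412-0.548101i)·(-0.372667)·(-0.975630-0.219422i) = -0.259288-0.267676i

Wigner D-matrix element, Re=-0.2593 Im=-0.2677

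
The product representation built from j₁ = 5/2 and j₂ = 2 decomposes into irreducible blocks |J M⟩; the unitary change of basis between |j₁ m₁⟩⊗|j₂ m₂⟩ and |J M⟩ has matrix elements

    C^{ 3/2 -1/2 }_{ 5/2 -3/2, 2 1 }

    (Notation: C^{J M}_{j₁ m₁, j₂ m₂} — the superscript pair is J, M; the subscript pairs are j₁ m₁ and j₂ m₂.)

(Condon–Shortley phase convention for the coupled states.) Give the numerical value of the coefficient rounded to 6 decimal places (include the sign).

+0.138013

triangle: 3!·2!·1!/7! = 12/5040
(j±m)!: 1!·4!·3!·1!·1!·2! = 288
prefactor² = (2J+1)·Δ·N² = 96/35
  k=2: +1/(2!·1!·2!·1!·0!·0!) = 1/4
  k=3: −1/(3!·0!·1!·0!·1!·1!) = -1/6
Σ = 1/12  ⇒  CG² = 96/35·(1/12)² = 2/105
CG = +√(2/105) = +0.138013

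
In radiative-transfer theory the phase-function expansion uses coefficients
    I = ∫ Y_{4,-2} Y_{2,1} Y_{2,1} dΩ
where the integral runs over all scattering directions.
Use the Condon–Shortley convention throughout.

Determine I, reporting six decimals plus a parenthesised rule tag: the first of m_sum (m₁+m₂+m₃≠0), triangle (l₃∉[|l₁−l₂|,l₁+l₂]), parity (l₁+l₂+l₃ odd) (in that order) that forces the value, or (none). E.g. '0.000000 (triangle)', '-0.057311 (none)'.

Rules hold: Σm=0, L=8 even, 2≤2≤6.
N = 9·5·5 = 225
Δ = 4!·4!·0!/9! = 1/630
Racah Σ t=2..2: t=2:+1/16 = 1/16
⇒ 3j(4 2 2; 0 0 0)² = 2/35, sgn +1
Racah Σ t=3..3: t=3:−1/36 = -1/36
⇒ 3j(4 2 2; -2 1 1)² = 4/63, sgn +1
4πI² = N·(3j₀)²·(3jₘ)² = 40/49
I = +1·√(0.816327/4π) = 0.25487487
No selection rule forces the value: the integral is nonzero (none).

0.254875 (none)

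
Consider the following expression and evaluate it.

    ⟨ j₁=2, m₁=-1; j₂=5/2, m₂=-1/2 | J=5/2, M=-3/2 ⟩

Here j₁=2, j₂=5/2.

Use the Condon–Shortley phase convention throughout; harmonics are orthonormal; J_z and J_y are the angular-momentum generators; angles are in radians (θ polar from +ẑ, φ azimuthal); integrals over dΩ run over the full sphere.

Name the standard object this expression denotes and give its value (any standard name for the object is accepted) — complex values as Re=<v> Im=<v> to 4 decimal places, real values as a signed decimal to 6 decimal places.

This is a Clebsch–Gordan (vector-coupling) coefficient.
√[6·2!2!3!/8! · 1!3!2!3!1!4!] = √(216/35)
  +(−1)^1/∏(1,1,2,1,0,2)! = -1/4  (running -1/4)
  +(−1)^2/∏(2,0,1,0,1,3)! = 1/12  (running -1/6)
⟨..|..⟩ = √(216/35)·(-1/6) = -0.414039

Clebsch–Gordan coefficient, −√(6/35) ≈ -0.414039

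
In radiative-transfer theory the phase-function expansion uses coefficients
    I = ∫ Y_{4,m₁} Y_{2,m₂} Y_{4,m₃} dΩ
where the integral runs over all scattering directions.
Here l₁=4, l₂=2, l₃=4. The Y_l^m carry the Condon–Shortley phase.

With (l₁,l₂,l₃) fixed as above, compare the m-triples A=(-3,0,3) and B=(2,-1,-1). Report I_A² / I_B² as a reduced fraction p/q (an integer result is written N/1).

Same 4,2,4: normalisation and zero-m 3j drop out of the ratio.
A: Δ: 2! 6! 2! / 11! → 1/13860; sum: t=1:−1/720 t=2:+1/480 = 1/1440; 3j²(4 2 4; -3 0 3) = Δ·Π!·Σ² = 7/1980  (sign -1)
B: Δ: 2! 6! 2! / 11! → 1/13860; sum: t=0:+1/96 t=1:−1/240 = 1/160; 3j²(4 2 4; 2 -1 -1) = Δ·Π!·Σ² = 27/1540  (sign -1)
I_A²/I_B² = (7/1980)/(27/1540) = 49/243

49/243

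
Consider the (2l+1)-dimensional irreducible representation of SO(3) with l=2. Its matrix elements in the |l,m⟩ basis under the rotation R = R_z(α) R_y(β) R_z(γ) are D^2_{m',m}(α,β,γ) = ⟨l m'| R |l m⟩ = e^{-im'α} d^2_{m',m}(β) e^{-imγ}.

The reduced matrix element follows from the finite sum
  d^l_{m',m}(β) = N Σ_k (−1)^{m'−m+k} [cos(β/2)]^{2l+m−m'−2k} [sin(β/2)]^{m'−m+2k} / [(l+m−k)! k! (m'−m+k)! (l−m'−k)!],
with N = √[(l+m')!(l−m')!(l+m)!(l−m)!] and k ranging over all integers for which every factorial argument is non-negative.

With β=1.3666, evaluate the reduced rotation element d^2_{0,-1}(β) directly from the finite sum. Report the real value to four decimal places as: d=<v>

d=-0.2432

d^2_{0,-1}(β=1.3666) via the finite sum:
c=cos(1.366600/2)=0.775493, s=sin(1.366600/2)=0.631356; N=√[2·2·1·6]=4.898979
Admissible k: 0..1 (factorial args all ≥0)
  k=0: (−1)^1·4.8990/(2)·0.7755^3·0.6314^1 = -0.721247
  k=1: (−1)^2·4.8990/(2)·0.7755^1·0.6314^3 = +0.478053
d^2_{0,-1}(1.3666) = -0.721247 +0.478053 = -0.243194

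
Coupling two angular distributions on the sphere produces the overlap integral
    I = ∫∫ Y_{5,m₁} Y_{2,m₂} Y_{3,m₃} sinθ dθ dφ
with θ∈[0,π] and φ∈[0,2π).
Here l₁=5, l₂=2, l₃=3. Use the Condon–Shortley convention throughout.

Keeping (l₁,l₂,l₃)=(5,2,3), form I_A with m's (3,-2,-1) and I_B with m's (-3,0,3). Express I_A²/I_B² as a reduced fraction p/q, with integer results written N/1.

5/2

Shared (l₁,l₂,l₃)=(5,2,3): N and (l;000)² cancel in I_A²/I_B².
A: Δ = 4!·6!·0!/11! = 1/2310; Racah Σ t=0..0: t=0:+1/1152 = 1/1152; ⇒ 3j(5 2 3; 3 -2 -1)² = 1/33, sgn +1
B: Δ = 4!·6!·0!/11! = 1/2310; Racah Σ t=2..2: t=2:+1/2880 = 1/2880; ⇒ 3j(5 2 3; -3 0 3)² = 2/165, sgn +1
I_A²/I_B² = (1/33)/(2/165) = 5/2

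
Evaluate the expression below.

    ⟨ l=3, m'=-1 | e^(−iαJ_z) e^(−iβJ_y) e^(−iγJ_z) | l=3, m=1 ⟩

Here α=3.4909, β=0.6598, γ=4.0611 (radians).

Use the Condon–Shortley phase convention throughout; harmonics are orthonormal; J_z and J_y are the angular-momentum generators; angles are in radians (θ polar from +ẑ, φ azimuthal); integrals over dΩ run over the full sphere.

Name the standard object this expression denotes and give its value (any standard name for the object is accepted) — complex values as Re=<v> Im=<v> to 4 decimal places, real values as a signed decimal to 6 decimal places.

Wigner D-matrix element, Re=0.3592 Im=-0.2304

This is a Wigner D-matrix element — the rotation-matrix element ⟨l m'| R(α,β,γ) |l m⟩ in the angular-momentum basis.
D^3_{-1,1}(3.4909,0.6598,4.0611) = e^{-i·-1·3.4909}·d^3_{-1,1}(0.6598)·e^{-i·1·4.0611}. Compute d first:
c=cos(0.659800/2)=0.946075, s=sin(0.659800/2)=0.323948; N=√[2·24·24·2]=48.000000
k∈{2,3,4} keeps every argument non-negative
  k=2: (−1)^0·48.0000/(8)·0.9461^4·0.3239^2 = +0.504435
  k=3: (−1)^1·48.0000/(6)·0.9461^2·0.3239^4 = -0.078858
  k=4: (−1)^2·48.0000/(48)·0.9461^0·0.3239^6 = +0.001156
d^3_{-1,1}(0.6598) = +0.504435 -0.078858 +0.001156 = +0.426732
Attach z-rotation phases: D = e^{-i(-1)(3.4909)}·(+0.426732)·e^{-i(1)(4.0611)} = +0.359220-0.230350i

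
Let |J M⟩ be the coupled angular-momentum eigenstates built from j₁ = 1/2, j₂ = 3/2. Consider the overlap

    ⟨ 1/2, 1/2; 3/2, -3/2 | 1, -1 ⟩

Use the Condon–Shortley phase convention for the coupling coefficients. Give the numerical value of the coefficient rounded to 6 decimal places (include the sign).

triangle: 1!*0!*2!/4! = 2/24
(j±m)!: 1!*0!*0!*3!*0!*2! = 12
prefactor² = (2J+1)*Δ*N² = 3
  k=0: +1/(0!*1!*0!*0!*0!*2!) = 1/2
Σ = 1/2  ⇒  CG² = 3*(1/2)² = 3/4
CG = +√(3/4) = +0.866025

+0.866025  (= +√(3/4))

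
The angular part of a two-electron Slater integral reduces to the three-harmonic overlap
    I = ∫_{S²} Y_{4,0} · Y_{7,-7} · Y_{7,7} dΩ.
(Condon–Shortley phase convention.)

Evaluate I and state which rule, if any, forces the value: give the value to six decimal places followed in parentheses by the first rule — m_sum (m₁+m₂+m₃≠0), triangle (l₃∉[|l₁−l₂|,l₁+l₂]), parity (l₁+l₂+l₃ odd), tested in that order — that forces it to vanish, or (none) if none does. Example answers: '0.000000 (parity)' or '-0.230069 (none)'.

-0.165065 (none)

Rules hold: Σm=0, L=18 even, 3≤7≤11.
N = 9·15·15 = 2025
Δ = 4!·4!·10!/19! = 1/58198140
Racah Σ t=0..4: t=0:+1/17418240 t=1:−1/622080 t=2:+1/230400 t=3:−1/622080 t=4:+1/17418240 = 1/806400
⇒ 3j(4 7 7; 0 0 0)² = 2268/230945, sgn -1
Racah Σ t=0..0: t=0:+1/2090188800 = 1/2090188800
⇒ 3j(4 7 7; 0 -7 7)² = 1001/58140, sgn +1
4πI² = N·(3j₀)²·(3jₘ)² = 35721/104329
I = -1·√(0.342388/4π) = -0.16506475
No selection rule forces the value: the integral is nonzero (none).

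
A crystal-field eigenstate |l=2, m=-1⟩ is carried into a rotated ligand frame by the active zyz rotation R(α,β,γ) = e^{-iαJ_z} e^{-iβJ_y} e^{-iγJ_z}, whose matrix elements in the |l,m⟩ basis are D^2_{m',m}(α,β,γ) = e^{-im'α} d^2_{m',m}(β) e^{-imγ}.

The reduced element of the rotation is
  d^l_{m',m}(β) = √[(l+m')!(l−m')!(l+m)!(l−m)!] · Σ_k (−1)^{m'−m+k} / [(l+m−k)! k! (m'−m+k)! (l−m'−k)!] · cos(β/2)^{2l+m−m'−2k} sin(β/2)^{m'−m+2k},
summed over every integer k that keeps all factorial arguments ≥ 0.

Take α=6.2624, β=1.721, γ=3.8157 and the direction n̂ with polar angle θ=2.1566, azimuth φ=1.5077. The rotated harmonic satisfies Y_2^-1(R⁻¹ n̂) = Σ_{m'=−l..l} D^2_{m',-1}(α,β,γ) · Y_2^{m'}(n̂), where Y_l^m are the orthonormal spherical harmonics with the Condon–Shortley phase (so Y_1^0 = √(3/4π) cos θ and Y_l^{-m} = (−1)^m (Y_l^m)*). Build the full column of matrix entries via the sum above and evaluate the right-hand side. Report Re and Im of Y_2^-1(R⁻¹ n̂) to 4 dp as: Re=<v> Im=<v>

Need the full column D^2_{m',-1} for m'=−2..2 at α=6.2624, β=1.7210, γ=3.8157.
cos(β/2)=0.652058, sin(β/2)=0.758169
d^2_{-2,-1}: single k=1 term ⇒ +0.420393;  D = -0.339060-0.248533i
d^2_{-1,-1}: k∈[0..1] ⇒ +0.180778 -0.733206 = -0.552428;  D = +0.438666+0.335781i
d^2_{0,-1}: k∈[0..1] ⇒ -0.514874 +0.696081 = +0.181207;  D = -0.141570-0.113109i
d^2_{1,-1}: k∈[0..1] ⇒ +0.733206 -0.330418 = +0.402788;  D = -0.309391-0.257907i
d^2_{2,-1}: single k=0 term ⇒ -0.568348;  D = +0.428903+0.372909i
Y_2^{m'}(θ=2.1566,φ=1.5077) and Σ D·Y over m':
  (-0.3391-0.2485i)·(-0.2661-0.0338i)  (+0.4387+0.3358i)·(-0.0224+0.3552i)  (-0.1416-0.1131i)·(-0.0262+0.0000i)  (-0.3094-0.2579i)·(+0.0224+0.3552i)  (+0.4289+0.3729i)·(-0.2661+0.0338i)
Y_2^-1(R⁻¹ n̂) = -0.085624+0.028386i

Re=-0.0856 Im=0.0284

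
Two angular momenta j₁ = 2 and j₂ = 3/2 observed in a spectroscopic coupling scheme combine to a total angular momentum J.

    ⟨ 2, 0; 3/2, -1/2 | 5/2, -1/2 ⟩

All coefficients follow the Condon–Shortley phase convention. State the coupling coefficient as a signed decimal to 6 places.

triangle: 1!×3!×2!/7! = 12/5040
(j±m)!: 2!×2!×1!×2!×2!×3! = 96
prefactor² = (2J+1)×Δ×N² = 48/35
  k=0: +1/(0!×1!×2!×1!×1!×1!) = 1/2
  k=1: −1/(1!×0!×1!×0!×2!×2!) = -1/4
Σ = 1/4  ⇒  CG² = 48/35×(1/4)² = 3/35
CG = +√(3/35) = +0.292770

+√(3/35) ≈ +0.292770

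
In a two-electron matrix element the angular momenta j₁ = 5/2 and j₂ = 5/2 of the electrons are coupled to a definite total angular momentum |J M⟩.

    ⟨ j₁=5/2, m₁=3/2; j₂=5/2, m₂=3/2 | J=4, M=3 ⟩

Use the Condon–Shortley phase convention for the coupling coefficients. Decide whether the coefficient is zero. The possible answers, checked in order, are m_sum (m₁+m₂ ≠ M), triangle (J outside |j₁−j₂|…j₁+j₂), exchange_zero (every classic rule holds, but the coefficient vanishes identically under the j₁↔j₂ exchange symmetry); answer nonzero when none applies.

m-sum: m₁+m₂ = 3/2+3/2 = 3, M = 3  ✓
triangle: |j₁−j₂| = 0 ≤ J = 4 ≤ j₁+j₂ = 5  ✓
exchange: j₁=j₂ and m₁=m₂, and (−1)^(j₁+j₂−J) = (−1)^1 = −1 forces ⟨j₁m₁;j₂m₂|JM⟩ = −⟨j₂m₂;j₁m₁|JM⟩ = −⟨j₁m₁;j₂m₂|JM⟩ ⇒ the coefficient vanishes identically
Racah sum check: Σ_k collapses to 0 ⇒ CG = 0

exchange_zero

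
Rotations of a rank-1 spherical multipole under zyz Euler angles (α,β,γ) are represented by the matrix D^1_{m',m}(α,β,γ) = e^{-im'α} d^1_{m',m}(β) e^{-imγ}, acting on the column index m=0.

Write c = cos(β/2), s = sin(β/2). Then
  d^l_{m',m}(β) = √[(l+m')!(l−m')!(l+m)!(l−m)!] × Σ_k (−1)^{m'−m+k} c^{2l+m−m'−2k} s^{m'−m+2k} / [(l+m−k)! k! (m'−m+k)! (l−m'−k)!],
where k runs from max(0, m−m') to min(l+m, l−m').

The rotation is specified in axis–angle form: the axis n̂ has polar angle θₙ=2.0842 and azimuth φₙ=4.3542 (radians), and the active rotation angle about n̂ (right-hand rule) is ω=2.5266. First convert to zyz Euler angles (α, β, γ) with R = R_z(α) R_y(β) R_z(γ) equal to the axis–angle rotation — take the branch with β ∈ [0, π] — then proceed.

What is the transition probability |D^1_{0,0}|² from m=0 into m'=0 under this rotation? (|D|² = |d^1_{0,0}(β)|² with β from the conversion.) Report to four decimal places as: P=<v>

P=0.1433

Axis–angle → zyz. n̂ = (sinθₙcosφₙ, sinθₙsinφₙ, cosθₙ) = (-0.305381, -0.815793, -0.491145), ω = 2.5266.
R = I cosω + sinω [n̂]ₓ + (1−cosω) n̂n̂ᵀ gives
  R = [-0.647349, +0.735978, -0.198182; +0.169243, +0.392322, +0.904124; +0.743166, +0.551743, -0.378528]
β = atan2(√(R₁₃²+R₂₃²), R₃₃) = 1.959002; α = atan2(R₂₃, R₁₃) mod 2π = 1.786581; γ = atan2(R₃₂, −R₃₁) mod 2π = 2.502959
First d^1_{0,0}(β=1.9590), then the phase factors e^{-i(0)α} and e^{-i(0)γ}:
Half-angle: c=0.557437, s=0.830219. N=√(1·1·1·1)=1.000000
k: max(0,(0)−(0))=0 … min(1+(0),1−(0))=1
  k=0: (−1)^0·1.0000/(1)·0.5574^2·0.8302^0 = +0.310736
  k=1: (−1)^1·1.0000/(1)·0.5574^0·0.8302^2 = -0.689264
d^1_{0,0}(1.9590) = +0.310736 -0.689264 = -0.378528
|D^1_{0,0}|² = |d^1_{0,0}(β)|² = (-0.378528)² = 0.143284 (the z-rotation phases have unit modulus)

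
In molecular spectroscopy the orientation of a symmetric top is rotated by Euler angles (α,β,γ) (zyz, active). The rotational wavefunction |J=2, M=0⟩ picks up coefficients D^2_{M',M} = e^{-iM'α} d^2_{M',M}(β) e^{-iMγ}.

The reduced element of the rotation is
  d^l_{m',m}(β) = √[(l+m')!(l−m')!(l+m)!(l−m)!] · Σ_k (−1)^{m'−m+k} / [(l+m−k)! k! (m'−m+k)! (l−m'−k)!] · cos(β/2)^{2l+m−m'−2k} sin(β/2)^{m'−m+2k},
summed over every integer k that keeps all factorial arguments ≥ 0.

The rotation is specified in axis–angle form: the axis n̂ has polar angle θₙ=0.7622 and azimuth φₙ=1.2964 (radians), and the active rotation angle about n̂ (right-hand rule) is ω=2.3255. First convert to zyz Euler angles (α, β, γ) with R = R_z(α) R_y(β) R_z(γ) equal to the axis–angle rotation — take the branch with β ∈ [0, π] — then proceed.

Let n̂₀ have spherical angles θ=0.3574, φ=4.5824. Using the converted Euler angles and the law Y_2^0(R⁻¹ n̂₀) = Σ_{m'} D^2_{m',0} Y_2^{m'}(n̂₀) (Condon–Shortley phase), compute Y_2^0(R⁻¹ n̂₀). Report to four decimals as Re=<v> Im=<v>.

Re=-0.3090 Im=0.0000

Axis–angle → zyz. n̂ = (sinθₙcosφₙ, sinθₙsinφₙ, cosθₙ) = (+0.187106, +0.664682, +0.723319), ω = 2.3255.
R = I cosω + sinω [n̂]ₓ + (1−cosω) n̂n̂ᵀ gives
  R = [-0.626081, -0.317354, +0.712257; +0.736485, +0.059395, +0.673842; -0.256151, +0.946445, +0.196540]
β = atan2(√(R₁₃²+R₂₃²), R₃₃) = 1.372968; α = atan2(R₂₃, R₁₃) mod 2π = 0.757691; γ = atan2(R₃₂, −R₃₁) mod 2π = 1.306483
Need the full column D^2_{m',0} for m'=−2..2 at α=0.7577, β=1.3730, γ=1.3065.
cos(β/2)=0.773479, sin(β/2)=0.633822
d^2_{-2,0}: single k=2 term ⇒ +0.588718;  D = +0.032607+0.587814i
d^2_{-1,0}: k∈[1..2] ⇒ +0.718437 -0.482420 = +0.236017;  D = +0.171448+0.162201i
d^2_{0,0}: k∈[0..2] ⇒ +0.357927 -0.961372 +0.161387 = -0.442058;  D = -0.442058+0.000000i
d^2_{1,0}: k∈[0..1] ⇒ -0.718437 +0.482420 = -0.236017;  D = -0.171448+0.162201i
d^2_{2,0}: single k=0 term ⇒ +0.588718;  D = +0.032607-0.587814i
Y_2^{m'}(θ=0.3574,φ=4.5824) and Σ D·Y over m':
  (+0.0326+0.5878i)·(-0.0457-0.0122i)  (+0.1714+0.1622i)·(-0.0328+0.2511i)  (-0.4421+0.0000i)·(+0.5150+0.0000i)  (-0.1714+0.1622i)·(+0.0328+0.2511i)  (+0.0326-0.5878i)·(-0.0457+0.0122i)
Y_2^0(R⁻¹ n̂) = -0.309041+0.000000i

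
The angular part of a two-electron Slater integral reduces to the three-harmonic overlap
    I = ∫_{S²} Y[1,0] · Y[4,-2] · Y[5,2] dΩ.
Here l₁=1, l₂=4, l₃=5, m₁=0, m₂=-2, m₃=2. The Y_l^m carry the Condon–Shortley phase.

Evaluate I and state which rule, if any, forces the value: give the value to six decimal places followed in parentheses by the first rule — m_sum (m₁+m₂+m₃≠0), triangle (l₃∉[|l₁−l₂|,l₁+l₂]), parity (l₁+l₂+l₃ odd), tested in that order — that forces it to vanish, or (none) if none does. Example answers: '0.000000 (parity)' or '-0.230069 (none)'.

0.225034 (none)

Checks pass: Σm=0; 10 even; l₃=5∈[3,5].
(2·1+1)(2·4+1)(2·5+1) = 297
Δ: 0! 2! 8! / 11! → 1/495
sum: t=0:+1/576 = 1/576
3j²(1 4 5; 0 0 0) = Δ·Π!·Σ² = 5/99  (sign -1)
sum: t=0:+1/1440 = 1/1440
3j²(1 4 5; 0 -2 2) = Δ·Π!·Σ² = 7/165  (sign -1)
combine: 4πI² = 297·5/99·7/165 = 7/11
take √, sign +1: I = 0.22503380
No selection rule forces the value: the integral is nonzero (none).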